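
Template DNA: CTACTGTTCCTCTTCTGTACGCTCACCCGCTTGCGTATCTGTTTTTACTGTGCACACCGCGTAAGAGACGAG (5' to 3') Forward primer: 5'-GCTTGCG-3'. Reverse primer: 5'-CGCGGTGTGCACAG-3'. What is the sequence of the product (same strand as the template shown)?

5'-GCTTGCGTATCTGTTTTTACTGTGCACACCGCG-3'

The forward primer matches the template at positions 29–35.
Taking the reverse complement of CGCGGTGTGCACAG gives CTGTGCACACCGCG, found at positions 48–61 on the template; the primer anneals here to the top strand with its 3' end pointing upstream.
The product is the template from position 29 through 61 (33 bp).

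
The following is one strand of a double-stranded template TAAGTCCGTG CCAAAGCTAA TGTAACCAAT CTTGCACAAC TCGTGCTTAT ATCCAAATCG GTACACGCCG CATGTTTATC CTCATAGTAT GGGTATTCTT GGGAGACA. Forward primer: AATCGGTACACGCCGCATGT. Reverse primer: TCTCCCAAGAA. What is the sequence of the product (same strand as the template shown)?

Forward primer AATCGGTACACGCCGCATGT is found on the top strand at positions 56–75.
Reverse complement of the reverse primer: TTCTTGGGAGA. This occurs on the top strand at positions 96–106.
The product is the template from position 56 through 106 (51 bp).

5'-AATCGGTACACGCCGCATGTTTATCCTCATAGTATGGGTATTCTTGGGAGA-3'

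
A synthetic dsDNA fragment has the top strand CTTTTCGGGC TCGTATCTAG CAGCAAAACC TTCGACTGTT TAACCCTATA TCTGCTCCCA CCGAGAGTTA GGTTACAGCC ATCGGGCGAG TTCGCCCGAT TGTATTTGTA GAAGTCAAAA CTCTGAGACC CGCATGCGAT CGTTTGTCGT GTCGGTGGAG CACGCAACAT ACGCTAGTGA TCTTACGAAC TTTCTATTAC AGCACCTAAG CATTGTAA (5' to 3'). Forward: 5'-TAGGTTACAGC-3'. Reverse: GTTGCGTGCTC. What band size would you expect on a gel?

100 bp

The forward primer matches the template at positions 69–79.
Reverse complement of the reverse primer: GAGCACGCAAC. This occurs on the top strand at positions 158–168.
The product runs from position 69 to position 168, so its length is 168 − 69 + 1 = 100 bp.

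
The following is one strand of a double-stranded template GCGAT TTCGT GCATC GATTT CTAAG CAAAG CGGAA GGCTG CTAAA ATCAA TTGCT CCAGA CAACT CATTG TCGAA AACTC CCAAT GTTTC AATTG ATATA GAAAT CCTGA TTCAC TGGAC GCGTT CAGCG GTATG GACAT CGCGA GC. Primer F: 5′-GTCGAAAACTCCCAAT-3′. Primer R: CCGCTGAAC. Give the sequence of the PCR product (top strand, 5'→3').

Scanning the template, GTCGAAAACTCCCAAT occurs at positions 70–85; this primer anneals to the bottom strand there with its 3' end pointing downstream.
Reverse complement of the reverse primer: GTTCAGCGG. This occurs on the top strand at positions 123–131.
The product is the template from position 70 through 131 (62 bp).

5'-GTCGAAAACTCCCAATGTTTCAATTGATATAGAAATCCTGATTCACTGGACGCGTTCAGCGG-3'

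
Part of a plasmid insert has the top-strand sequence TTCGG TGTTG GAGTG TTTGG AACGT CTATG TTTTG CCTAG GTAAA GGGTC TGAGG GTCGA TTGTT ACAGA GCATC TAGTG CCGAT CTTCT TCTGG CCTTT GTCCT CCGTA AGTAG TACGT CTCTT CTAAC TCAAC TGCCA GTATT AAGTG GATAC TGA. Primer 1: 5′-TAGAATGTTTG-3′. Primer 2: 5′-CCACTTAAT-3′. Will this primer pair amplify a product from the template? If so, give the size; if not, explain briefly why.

Primer 1 (TAGAATGTTTG) does not match the top strand, and its reverse complement CAAACATTCTA does not match either.
With no annealing site for primer 1, no amplification occurs.

No product — primer 1 has no binding site in the template.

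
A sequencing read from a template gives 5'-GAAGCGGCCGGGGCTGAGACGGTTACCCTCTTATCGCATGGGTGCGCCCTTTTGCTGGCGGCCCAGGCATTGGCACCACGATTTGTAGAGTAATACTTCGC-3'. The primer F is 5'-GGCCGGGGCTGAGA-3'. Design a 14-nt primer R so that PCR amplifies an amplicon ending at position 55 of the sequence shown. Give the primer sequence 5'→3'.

The forward primer binds at positions 6–19; the product's 3' end on the top strand is position 55.
The reverse primer anneals to the top strand over positions 42–55, i.e. to GTGCGCCCTTTTGC.
Its sequence written 5'→3' is the reverse complement: GCAAAAGGGCGCAC.

5'-GCAAAAGGGCGCAC-3'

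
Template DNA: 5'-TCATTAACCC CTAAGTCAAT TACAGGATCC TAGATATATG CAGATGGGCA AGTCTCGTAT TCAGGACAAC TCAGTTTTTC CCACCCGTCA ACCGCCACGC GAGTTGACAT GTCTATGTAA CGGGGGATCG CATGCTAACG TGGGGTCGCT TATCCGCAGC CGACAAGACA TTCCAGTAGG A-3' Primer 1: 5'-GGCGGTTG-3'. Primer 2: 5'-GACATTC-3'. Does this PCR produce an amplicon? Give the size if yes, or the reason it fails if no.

Primer 1 (GGCGGTTG) has reverse complement CAACCGCC, which matches the top strand at positions 89–96; primer 1 anneals to the top strand there with its 3' end pointing upstream toward position 89.
Primer 2 (GACATTC) matches the top strand directly at positions 167–173; it anneals to the bottom strand with its 3' end pointing downstream toward position 173.
The 3' ends diverge (primer 1 extends toward position 1, primer 2 toward position 181), so the primers never converge on a shared product.

No product — the primers' 3' ends point away from each other.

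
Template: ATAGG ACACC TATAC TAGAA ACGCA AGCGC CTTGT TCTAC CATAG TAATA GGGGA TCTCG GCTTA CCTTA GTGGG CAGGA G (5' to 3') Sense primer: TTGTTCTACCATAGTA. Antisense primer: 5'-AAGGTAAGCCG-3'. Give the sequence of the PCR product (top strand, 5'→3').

The forward primer matches the template at positions 32–47.
Taking the reverse complement of AAGGTAAGCCG gives CGGCTTACCTT, found at positions 59–69 on the template; the primer anneals here to the top strand with its 3' end pointing upstream.
The product is the template from position 32 through 69 (38 bp).

5'-TTGTTCTACCATAGTAATAGGGGATCTCGGCTTACCTT-3'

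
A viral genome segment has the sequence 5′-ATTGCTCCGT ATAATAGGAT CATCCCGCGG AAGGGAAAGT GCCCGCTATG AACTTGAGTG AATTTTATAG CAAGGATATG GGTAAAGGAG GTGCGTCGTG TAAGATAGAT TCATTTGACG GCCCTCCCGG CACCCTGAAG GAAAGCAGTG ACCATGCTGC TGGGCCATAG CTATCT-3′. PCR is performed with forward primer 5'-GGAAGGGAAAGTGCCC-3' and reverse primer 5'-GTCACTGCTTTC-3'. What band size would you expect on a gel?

124 bp

Forward primer GGAAGGGAAAGTGCCC is found on the top strand at positions 29–44.
The reverse primer's reverse complement is GAAAGCAGTGAC, which matches the template at positions 141–152.
Amplicon spans positions 29–152: 124 bp.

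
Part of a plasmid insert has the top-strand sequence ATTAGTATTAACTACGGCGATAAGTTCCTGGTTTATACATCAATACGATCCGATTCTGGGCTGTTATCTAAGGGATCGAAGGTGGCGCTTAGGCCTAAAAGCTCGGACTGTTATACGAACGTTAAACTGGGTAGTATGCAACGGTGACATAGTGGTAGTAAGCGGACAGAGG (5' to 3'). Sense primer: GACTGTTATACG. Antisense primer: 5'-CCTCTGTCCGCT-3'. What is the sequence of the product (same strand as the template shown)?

5'-GACTGTTATACGAACGTTAAACTGGGTAGTATGCAACGGTGACATAGTGGTAGTAAGCGGACAGAGG-3'

Forward primer GACTGTTATACG is found on the top strand at positions 106–117.
Reverse complement of the reverse primer: AGCGGACAGAGG. This occurs on the top strand at positions 161–172.
The product is the template from position 106 through 172 (67 bp).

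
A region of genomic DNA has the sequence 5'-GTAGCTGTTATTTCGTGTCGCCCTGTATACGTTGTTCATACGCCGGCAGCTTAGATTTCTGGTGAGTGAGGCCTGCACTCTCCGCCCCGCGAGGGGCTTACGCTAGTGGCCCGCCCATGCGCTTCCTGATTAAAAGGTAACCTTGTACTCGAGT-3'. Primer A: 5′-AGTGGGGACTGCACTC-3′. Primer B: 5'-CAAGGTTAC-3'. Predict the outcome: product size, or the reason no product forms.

No product — primer A has no binding site in the template.

Primer A (AGTGGGGACTGCACTC) does not match the top strand, and its reverse complement GAGTGCAGTCCCCACT does not match either.
With no annealing site for primer A, no amplification occurs.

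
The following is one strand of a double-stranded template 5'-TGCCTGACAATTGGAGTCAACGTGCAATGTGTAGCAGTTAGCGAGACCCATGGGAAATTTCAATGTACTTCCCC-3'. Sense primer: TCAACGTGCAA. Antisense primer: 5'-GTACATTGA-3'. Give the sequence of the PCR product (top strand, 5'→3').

5'-TCAACGTGCAATGTGTAGCAGTTAGCGAGACCCATGGGAAATTTCAATGTAC-3'

The forward primer matches the template at positions 17–27.
Taking the reverse complement of GTACATTGA gives TCAATGTAC, found at positions 60–68 on the template; the primer anneals here to the top strand with its 3' end pointing upstream.
The product is the template from position 17 through 68 (52 bp).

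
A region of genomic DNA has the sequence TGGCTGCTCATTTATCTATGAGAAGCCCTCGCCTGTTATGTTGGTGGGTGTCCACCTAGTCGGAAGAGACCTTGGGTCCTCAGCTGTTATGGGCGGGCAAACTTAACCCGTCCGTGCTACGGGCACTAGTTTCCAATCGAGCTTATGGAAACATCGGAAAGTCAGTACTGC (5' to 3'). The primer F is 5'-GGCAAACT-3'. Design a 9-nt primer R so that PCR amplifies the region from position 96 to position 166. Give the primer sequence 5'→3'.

5'-ACTGACTTT-3'

The product's 3' end on the top strand is position 166.
The reverse primer anneals to the top strand over positions 158–166, i.e. to AAAGTCAGT.
Its sequence written 5'→3' is the reverse complement: ACTGACTTT.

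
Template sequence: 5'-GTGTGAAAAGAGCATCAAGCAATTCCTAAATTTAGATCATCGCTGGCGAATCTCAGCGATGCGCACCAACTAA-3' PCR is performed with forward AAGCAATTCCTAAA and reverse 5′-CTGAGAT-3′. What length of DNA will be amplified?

40 bp

Forward primer AAGCAATTCCTAAA is found on the top strand at positions 17–30.
Reverse complement of the reverse primer: ATCTCAG. This occurs on the top strand at positions 50–56.
The product runs from position 17 to position 56, so its length is 56 − 17 + 1 = 40 bp.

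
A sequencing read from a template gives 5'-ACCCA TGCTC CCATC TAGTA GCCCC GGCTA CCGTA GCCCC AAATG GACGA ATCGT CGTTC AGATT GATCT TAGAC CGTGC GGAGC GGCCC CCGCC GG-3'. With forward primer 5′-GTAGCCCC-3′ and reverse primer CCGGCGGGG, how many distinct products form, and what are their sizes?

The forward primer GTAGCCCC matches the top strand at positions 18–25, 33–40.
The reverse primer's reverse complement is CCCCGCCGG, matching at positions 89–97.
Each forward site pairs with the reverse site to give a product ending at position 97: sizes 80, 65 bp.

Two products: 80 bp, 65 bp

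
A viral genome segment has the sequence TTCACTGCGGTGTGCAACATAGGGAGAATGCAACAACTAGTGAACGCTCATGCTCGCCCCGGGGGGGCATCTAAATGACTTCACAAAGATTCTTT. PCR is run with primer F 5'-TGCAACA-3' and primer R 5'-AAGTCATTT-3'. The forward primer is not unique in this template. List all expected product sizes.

69 bp, 53 bp

The forward primer TGCAACA matches the top strand at positions 13–19, 29–35.
The reverse primer's reverse complement is AAATGACTT, matching at positions 73–81.
Each forward site pairs with the reverse site to give a product ending at position 81: sizes 69, 53 bp.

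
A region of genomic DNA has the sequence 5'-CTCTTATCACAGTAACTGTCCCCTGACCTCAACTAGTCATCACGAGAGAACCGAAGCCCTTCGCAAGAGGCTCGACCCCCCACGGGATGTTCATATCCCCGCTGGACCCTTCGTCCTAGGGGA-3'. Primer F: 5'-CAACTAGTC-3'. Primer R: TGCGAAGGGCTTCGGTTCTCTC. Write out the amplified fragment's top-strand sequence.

Forward primer CAACTAGTC is found on the top strand at positions 30–38.
Taking the reverse complement of TGCGAAGGGCTTCGGTTCTCTC gives GAGAGAACCGAAGCCCTTCGCA, found at positions 44–65 on the template; the primer anneals here to the top strand with its 3' end pointing upstream.
The product is the template from position 30 through 65 (36 bp).

5'-CAACTAGTCATCACGAGAGAACCGAAGCCCTTCGCA-3'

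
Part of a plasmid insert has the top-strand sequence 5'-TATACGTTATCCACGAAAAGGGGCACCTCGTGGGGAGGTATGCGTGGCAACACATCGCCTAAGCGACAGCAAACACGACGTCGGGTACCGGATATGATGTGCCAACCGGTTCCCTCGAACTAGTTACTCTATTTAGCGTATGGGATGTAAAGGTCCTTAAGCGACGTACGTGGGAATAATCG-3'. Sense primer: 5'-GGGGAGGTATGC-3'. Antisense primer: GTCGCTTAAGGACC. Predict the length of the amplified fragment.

The forward primer matches the template at positions 32–43.
The reverse primer's reverse complement is GGTCCTTAAGCGAC, which matches the template at positions 152–165.
Product length = (reverse-primer end) − (forward-primer start) + 1 = 165 − 32 + 1 = 134 bp.

134 bp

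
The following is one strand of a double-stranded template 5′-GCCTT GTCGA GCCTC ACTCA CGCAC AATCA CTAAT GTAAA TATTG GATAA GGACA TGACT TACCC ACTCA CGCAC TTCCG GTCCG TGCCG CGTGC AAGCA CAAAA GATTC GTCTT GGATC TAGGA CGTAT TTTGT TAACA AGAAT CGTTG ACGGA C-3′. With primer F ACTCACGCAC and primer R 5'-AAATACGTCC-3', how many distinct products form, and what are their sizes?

Two products: 117 bp, 67 bp

The forward primer ACTCACGCAC matches the top strand at positions 16–25, 66–75.
The reverse primer's reverse complement is GGACGTATTT, matching at positions 123–132.
Each forward site pairs with the reverse site to give a product ending at position 132: sizes 117, 67 bp.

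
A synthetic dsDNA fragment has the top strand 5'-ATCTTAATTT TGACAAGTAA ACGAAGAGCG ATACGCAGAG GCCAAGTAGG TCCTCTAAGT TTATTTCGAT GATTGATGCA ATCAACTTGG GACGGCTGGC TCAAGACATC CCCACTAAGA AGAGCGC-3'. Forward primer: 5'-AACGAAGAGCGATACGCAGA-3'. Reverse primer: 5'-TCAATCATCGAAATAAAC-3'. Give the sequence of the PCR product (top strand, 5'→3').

5'-AACGAAGAGCGATACGCAGAGGCCAAGTAGGTCCTCTAAGTTTATTTCGATGATTGA-3'

Scanning the template, AACGAAGAGCGATACGCAGA occurs at positions 20–39; this primer anneals to the bottom strand there with its 3' end pointing downstream.
The reverse primer's reverse complement is GTTTATTTCGATGATTGA, which matches the template at positions 59–76.
The product is the template from position 20 through 76 (57 bp).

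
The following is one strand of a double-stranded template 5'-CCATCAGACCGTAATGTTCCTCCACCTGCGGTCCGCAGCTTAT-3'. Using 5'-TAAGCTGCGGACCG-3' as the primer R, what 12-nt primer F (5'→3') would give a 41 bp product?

The reverse primer's reverse complement CGGTCCGCAGCTTA matches the template at positions 29–42, so the product ends at position 42.
A 41 bp product then starts at position 42 − 41 + 1 = 2.
The forward primer is identical to the top strand there: CATCAGACCGTA.

5'-CATCAGACCGTA-3'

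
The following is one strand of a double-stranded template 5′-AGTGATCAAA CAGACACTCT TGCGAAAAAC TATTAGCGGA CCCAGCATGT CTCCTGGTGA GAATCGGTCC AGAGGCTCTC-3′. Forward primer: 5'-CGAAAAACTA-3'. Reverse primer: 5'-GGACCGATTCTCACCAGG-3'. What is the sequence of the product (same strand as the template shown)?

5'-CGAAAAACTATTAGCGGACCCAGCATGTCTCCTGGTGAGAATCGGTCC-3'

Scanning the template, CGAAAAACTA occurs at positions 23–32; this primer anneals to the bottom strand there with its 3' end pointing downstream.
Reverse complement of the reverse primer: CCTGGTGAGAATCGGTCC. This occurs on the top strand at positions 53–70.
The product is the template from position 23 through 70 (48 bp).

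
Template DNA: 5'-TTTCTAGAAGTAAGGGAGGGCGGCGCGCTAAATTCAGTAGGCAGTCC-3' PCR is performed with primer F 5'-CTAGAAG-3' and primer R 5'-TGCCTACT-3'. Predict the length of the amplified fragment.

Forward primer CTAGAAG is found on the top strand at positions 4–10.
Taking the reverse complement of TGCCTACT gives AGTAGGCA, found at positions 36–43 on the template; the primer anneals here to the top strand with its 3' end pointing upstream.
Amplicon spans positions 4–43: 40 bp.

40 bp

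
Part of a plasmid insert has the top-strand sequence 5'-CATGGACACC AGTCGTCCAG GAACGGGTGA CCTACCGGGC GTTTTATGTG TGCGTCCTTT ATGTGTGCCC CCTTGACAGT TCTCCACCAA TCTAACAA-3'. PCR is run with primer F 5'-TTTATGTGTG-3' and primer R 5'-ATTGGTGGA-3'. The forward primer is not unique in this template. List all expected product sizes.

49 bp, 34 bp

The forward primer TTTATGTGTG matches the top strand at positions 43–52, 58–67.
The reverse primer's reverse complement is TCCACCAAT, matching at positions 83–91.
Each forward site pairs with the reverse site to give a product ending at position 91: sizes 49, 34 bp.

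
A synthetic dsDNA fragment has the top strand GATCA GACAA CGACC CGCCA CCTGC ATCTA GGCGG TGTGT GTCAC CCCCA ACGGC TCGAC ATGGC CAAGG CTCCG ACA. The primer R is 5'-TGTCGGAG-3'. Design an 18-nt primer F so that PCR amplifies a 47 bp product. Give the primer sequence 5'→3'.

The reverse primer's reverse complement CTCCGACA matches the template at positions 71–78, so the product ends at position 78.
A 47 bp product then starts at position 78 − 47 + 1 = 32.
The forward primer is identical to the top strand there: GCGGTGTGTGTCACCCCC.

5'-GCGGTGTGTGTCACCCCC-3'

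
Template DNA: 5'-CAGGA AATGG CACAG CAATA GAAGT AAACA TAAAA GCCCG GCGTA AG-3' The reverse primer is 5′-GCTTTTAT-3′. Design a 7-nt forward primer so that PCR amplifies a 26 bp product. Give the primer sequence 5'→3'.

5'-ACAGCAA-3'

The reverse primer's reverse complement ATAAAAGC matches the template at positions 30–37, so the product ends at position 37.
A 26 bp product then starts at position 37 − 26 + 1 = 12.
The forward primer is identical to the top strand there: ACAGCAA.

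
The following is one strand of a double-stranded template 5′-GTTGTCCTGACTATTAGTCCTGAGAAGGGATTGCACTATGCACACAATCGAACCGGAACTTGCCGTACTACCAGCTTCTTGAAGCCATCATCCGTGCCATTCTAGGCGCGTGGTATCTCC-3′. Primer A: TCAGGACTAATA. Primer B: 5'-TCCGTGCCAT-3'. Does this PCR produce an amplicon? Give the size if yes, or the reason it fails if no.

Primer A (TCAGGACTAATA) has reverse complement TATTAGTCCTGA, which matches the top strand at positions 12–23; primer A anneals to the top strand there with its 3' end pointing upstream toward position 12.
Primer B (TCCGTGCCAT) matches the top strand directly at positions 91–100; it anneals to the bottom strand with its 3' end pointing downstream toward position 100.
The 3' ends diverge (primer A extends toward position 1, primer B toward position 120), so the primers never converge on a shared product.

No product — the primers' 3' ends point away from each other.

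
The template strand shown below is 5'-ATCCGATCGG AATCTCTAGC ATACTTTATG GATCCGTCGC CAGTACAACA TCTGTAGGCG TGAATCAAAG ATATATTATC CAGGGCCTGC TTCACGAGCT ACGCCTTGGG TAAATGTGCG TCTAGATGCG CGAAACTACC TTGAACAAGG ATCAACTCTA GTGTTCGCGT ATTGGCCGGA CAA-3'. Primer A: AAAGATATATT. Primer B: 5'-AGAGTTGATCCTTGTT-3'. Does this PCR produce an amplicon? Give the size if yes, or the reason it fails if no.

Primer A (AAAGATATATT) matches the top strand at positions 67–77; it acts as a forward primer.
Primer B's reverse complement is AACAAGGATCAACTCT, matching the top strand at positions 144–159; it acts as a reverse primer.
The 3' ends face each other across positions 67–159, giving a 93 bp product.

Yes — a 93 bp product.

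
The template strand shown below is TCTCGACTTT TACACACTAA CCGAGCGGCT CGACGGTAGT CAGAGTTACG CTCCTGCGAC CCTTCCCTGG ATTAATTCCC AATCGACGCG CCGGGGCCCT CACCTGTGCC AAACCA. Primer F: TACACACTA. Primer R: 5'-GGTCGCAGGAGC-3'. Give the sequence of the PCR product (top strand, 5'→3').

Forward primer TACACACTA is found on the top strand at positions 11–19.
Taking the reverse complement of GGTCGCAGGAGC gives GCTCCTGCGACC, found at positions 50–61 on the template; the primer anneals here to the top strand with its 3' end pointing upstream.
The product is the template from position 11 through 61 (51 bp).

5'-TACACACTAACCGAGCGGCTCGACGGTAGTCAGAGTTACGCTCCTGCGACC-3'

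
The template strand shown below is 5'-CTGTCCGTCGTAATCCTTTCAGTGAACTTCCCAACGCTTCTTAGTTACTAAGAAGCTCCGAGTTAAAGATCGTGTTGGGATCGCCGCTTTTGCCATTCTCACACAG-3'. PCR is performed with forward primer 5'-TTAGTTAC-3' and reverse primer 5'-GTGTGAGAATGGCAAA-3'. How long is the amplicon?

64 bp

Forward primer TTAGTTAC is found on the top strand at positions 41–48.
Taking the reverse complement of GTGTGAGAATGGCAAA gives TTTGCCATTCTCACAC, found at positions 89–104 on the template; the primer anneals here to the top strand with its 3' end pointing upstream.
Product length = (reverse-primer end) − (forward-primer start) + 1 = 104 − 41 + 1 = 64 bp.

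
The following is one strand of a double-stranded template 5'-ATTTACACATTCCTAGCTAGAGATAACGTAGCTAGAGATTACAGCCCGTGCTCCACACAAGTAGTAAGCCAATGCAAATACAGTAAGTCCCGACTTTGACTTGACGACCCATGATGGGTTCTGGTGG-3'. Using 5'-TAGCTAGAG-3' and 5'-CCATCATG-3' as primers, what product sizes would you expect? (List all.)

104 bp, 89 bp

The forward primer TAGCTAGAG matches the top strand at positions 14–22, 29–37.
The reverse primer's reverse complement is CATGATGG, matching at positions 110–117.
Each forward site pairs with the reverse site to give a product ending at position 117: sizes 104, 89 bp.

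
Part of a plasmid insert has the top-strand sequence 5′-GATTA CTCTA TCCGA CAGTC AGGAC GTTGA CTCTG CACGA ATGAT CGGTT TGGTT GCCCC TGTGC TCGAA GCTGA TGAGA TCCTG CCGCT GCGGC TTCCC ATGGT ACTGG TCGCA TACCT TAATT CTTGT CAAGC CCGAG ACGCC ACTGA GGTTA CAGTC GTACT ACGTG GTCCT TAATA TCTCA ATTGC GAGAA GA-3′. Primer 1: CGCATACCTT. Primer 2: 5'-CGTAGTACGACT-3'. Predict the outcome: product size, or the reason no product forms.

Yes — a 57 bp product.

Primer 1 (CGCATACCTT) matches the top strand at positions 112–121; it acts as a forward primer.
Primer 2's reverse complement is AGTCGTACTACG, matching the top strand at positions 157–168; it acts as a reverse primer.
The 3' ends face each other across positions 112–168, giving a 57 bp product.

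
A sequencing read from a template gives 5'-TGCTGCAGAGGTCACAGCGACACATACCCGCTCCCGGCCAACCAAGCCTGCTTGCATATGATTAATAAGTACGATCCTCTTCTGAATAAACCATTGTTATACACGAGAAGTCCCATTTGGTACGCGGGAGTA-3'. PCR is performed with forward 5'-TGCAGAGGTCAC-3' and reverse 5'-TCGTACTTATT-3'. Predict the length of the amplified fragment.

71 bp

The forward primer matches the template at positions 4–15.
Reverse complement of the reverse primer: AATAAGTACGA. This occurs on the top strand at positions 64–74.
Amplicon spans positions 4–74: 71 bp.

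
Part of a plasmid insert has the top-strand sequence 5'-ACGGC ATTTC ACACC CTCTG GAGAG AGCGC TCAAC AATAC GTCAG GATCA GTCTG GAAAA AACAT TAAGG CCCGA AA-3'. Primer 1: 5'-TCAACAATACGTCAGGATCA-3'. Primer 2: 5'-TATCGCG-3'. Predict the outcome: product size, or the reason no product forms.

No product — primer 2 has no binding site in the template.

Primer 2 (TATCGCG) does not match the top strand, and its reverse complement CGCGATA does not match either.
With no annealing site for primer 2, no amplification occurs.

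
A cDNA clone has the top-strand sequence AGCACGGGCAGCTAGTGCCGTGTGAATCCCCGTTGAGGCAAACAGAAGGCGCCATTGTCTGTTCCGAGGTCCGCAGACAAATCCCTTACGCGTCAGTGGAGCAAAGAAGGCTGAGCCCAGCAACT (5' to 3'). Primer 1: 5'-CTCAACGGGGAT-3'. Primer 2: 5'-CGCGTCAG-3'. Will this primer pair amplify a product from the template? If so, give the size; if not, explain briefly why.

No product — the primers' 3' ends point away from each other.

Primer 1 (CTCAACGGGGAT) has reverse complement ATCCCCGTTGAG, which matches the top strand at positions 26–37; primer 1 anneals to the top strand there with its 3' end pointing upstream toward position 26.
Primer 2 (CGCGTCAG) matches the top strand directly at positions 89–96; it anneals to the bottom strand with its 3' end pointing downstream toward position 96.
The 3' ends diverge (primer 1 extends toward position 1, primer 2 toward position 125), so the primers never converge on a shared product.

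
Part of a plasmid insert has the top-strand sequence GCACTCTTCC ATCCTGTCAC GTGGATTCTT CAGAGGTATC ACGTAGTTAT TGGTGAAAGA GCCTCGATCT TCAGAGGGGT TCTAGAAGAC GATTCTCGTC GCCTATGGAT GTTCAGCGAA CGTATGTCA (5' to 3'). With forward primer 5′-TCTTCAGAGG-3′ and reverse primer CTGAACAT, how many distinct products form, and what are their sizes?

The forward primer TCTTCAGAGG matches the top strand at positions 27–36, 68–77.
The reverse primer's reverse complement is ATGTTCAG, matching at positions 109–116.
Each forward site pairs with the reverse site to give a product ending at position 116: sizes 90, 49 bp.

Two products: 90 bp, 49 bp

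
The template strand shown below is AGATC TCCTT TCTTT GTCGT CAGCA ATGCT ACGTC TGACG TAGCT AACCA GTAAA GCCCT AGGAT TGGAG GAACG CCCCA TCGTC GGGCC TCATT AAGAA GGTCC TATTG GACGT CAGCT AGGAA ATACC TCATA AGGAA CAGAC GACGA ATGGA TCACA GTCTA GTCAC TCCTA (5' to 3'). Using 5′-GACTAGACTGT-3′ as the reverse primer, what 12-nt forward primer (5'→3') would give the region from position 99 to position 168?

5'-AAGGTCCTATTG-3'

The reverse primer's reverse complement ACAGTCTAGTC matches the template at positions 158–168; the product starts at position 99.
The forward primer is identical to the top strand over positions 99–110: AAGGTCCTATTG.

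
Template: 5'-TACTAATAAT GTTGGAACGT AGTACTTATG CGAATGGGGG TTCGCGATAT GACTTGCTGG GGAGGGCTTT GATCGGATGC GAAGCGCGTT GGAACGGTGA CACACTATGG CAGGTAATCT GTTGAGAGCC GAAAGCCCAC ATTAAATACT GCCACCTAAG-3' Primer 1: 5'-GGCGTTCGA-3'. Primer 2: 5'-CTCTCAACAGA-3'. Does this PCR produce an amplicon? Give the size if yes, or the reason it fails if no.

No product — primer 1 has no binding site in the template.

Primer 1 (GGCGTTCGA) does not match the top strand, and its reverse complement TCGAACGCC does not match either.
With no annealing site for primer 1, no amplification occurs.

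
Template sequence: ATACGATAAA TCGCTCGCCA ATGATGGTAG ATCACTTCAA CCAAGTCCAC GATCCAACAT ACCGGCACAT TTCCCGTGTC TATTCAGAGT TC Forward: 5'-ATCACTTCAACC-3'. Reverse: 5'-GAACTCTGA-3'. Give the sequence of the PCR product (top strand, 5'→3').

Forward primer ATCACTTCAACC is found on the top strand at positions 31–42.
Taking the reverse complement of GAACTCTGA gives TCAGAGTTC, found at positions 84–92 on the template; the primer anneals here to the top strand with its 3' end pointing upstream.
The product is the template from position 31 through 92 (62 bp).

5'-ATCACTTCAACCAAGTCCACGATCCAACATACCGGCACATTTCCCGTGTCTATTCAGAGTTC-3'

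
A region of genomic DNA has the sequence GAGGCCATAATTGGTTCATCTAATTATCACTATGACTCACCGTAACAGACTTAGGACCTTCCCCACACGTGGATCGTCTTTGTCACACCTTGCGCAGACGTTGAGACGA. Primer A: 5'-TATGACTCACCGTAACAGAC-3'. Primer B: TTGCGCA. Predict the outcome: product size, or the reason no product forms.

No product — both primers anneal to the same strand and extend in the same direction.

Primer A (TATGACTCACCGTAACAGAC) matches the top strand at positions 31–50 (3' end points downstream).
Primer B (TTGCGCA) also matches the top strand directly, at positions 90–96 — its reverse complement TGCGCAA is not present.
Both primers anneal to the bottom strand with 3' ends pointing the same way, so neither can prime synthesis back toward the other.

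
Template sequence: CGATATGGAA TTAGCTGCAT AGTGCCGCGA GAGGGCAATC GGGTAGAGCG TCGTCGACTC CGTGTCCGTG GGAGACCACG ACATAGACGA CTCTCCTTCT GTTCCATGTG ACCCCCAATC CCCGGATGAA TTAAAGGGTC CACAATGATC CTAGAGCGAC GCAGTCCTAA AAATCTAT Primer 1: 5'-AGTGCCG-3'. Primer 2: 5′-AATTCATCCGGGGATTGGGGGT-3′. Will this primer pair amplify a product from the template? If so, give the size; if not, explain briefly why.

Primer 1 (AGTGCCG) matches the top strand at positions 21–27; it acts as a forward primer.
Primer 2's reverse complement is ACCCCCAATCCCCGGATGAATT, matching the top strand at positions 111–132; it acts as a reverse primer.
The 3' ends face each other across positions 21–132, giving a 112 bp product.

Yes — a 112 bp product.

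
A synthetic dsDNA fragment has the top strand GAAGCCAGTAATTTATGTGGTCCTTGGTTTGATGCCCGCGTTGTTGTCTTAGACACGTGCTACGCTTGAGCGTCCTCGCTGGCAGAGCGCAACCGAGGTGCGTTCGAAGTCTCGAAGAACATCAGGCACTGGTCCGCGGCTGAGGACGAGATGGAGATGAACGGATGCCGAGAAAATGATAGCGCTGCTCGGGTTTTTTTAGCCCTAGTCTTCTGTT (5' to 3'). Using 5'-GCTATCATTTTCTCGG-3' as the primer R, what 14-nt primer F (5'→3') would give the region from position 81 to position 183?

5'-GGCAGAGCGCAACC-3'

The reverse primer's reverse complement CCGAGAAAATGATAGC matches the template at positions 168–183; the product starts at position 81.
The forward primer is identical to the top strand over positions 81–94: GGCAGAGCGCAACC.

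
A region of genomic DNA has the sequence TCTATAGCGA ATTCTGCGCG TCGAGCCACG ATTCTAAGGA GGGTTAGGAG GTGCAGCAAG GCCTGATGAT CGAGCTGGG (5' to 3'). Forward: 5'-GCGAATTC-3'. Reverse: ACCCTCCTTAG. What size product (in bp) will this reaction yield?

The forward primer matches the template at positions 7–14.
Taking the reverse complement of ACCCTCCTTAG gives CTAAGGAGGGT, found at positions 34–44 on the template; the primer anneals here to the top strand with its 3' end pointing upstream.
Product length = (reverse-primer end) − (forward-primer start) + 1 = 44 − 7 + 1 = 38 bp.

38 bp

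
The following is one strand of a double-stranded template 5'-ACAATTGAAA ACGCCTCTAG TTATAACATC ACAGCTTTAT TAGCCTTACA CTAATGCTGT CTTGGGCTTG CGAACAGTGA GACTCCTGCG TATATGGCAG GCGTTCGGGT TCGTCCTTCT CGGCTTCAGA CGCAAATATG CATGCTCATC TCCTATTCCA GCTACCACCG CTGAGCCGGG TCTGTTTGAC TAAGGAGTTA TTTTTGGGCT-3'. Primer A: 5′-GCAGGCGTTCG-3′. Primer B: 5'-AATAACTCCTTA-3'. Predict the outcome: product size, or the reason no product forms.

Yes — a 106 bp product.

Primer A (GCAGGCGTTCG) matches the top strand at positions 97–107; it acts as a forward primer.
Primer B's reverse complement is TAAGGAGTTATT, matching the top strand at positions 191–202; it acts as a reverse primer.
The 3' ends face each other across positions 97–202, giving a 106 bp product.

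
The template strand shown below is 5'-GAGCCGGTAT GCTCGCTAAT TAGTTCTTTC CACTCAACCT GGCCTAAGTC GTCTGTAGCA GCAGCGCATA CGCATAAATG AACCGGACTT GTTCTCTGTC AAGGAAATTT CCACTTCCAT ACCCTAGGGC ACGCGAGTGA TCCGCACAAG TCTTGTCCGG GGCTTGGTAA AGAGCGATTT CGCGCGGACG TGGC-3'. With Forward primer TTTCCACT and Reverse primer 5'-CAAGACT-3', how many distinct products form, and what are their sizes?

The forward primer TTTCCACT matches the top strand at positions 27–34, 108–115.
The reverse primer's reverse complement is AGTCTTG, matching at positions 149–155.
Each forward site pairs with the reverse site to give a product ending at position 155: sizes 129, 48 bp.

Two products: 129 bp, 48 bp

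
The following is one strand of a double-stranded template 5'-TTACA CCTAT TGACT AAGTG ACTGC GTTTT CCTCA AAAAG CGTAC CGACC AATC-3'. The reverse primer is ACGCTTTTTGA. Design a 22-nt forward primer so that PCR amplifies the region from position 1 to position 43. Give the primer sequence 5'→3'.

The reverse primer's reverse complement TCAAAAAGCGT matches the template at positions 33–43; the product starts at position 1.
The forward primer is identical to the top strand over positions 1–22: TTACACCTATTGACTAAGTGAC.

5'-TTACACCTATTGACTAAGTGAC-3'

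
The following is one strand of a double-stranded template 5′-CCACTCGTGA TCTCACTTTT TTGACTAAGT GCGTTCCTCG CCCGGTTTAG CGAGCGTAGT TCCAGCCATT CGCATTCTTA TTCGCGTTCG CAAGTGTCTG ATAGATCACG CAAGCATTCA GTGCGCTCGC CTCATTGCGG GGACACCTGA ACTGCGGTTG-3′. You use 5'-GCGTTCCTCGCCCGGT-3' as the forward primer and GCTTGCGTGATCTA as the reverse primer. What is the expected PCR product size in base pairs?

Forward primer GCGTTCCTCGCCCGGT is found on the top strand at positions 31–46.
Reverse complement of the reverse primer: TAGATCACGCAAGC. This occurs on the top strand at positions 102–115.
Product length = (reverse-primer end) − (forward-primer start) + 1 = 115 − 31 + 1 = 85 bp.

85 bp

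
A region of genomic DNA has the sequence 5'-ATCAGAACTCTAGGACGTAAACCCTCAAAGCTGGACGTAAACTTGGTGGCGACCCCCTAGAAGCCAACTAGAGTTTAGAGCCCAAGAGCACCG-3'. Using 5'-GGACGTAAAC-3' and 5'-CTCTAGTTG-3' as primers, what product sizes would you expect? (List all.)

61 bp, 41 bp

The forward primer GGACGTAAAC matches the top strand at positions 13–22, 33–42.
The reverse primer's reverse complement is CAACTAGAG, matching at positions 65–73.
Each forward site pairs with the reverse site to give a product ending at position 73: sizes 61, 41 bp.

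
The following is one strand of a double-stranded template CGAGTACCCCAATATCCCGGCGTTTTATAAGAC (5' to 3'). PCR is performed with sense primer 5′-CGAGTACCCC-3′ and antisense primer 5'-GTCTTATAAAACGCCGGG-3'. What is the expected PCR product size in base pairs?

33 bp

Forward primer CGAGTACCCC is found on the top strand at positions 1–10.
Taking the reverse complement of GTCTTATAAAACGCCGGG gives CCCGGCGTTTTATAAGAC, found at positions 16–33 on the template; the primer anneals here to the top strand with its 3' end pointing upstream.
The product runs from position 1 to position 33, so its length is 33 − 1 + 1 = 33 bp.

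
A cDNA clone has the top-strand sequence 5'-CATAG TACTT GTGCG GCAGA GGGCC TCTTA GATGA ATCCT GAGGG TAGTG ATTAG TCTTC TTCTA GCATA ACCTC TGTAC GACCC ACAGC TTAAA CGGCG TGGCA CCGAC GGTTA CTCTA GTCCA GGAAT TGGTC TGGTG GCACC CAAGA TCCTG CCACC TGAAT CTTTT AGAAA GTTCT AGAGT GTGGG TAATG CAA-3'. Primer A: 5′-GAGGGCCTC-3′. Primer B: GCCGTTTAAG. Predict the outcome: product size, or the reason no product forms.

Primer A (GAGGGCCTC) matches the top strand at positions 19–27; it acts as a forward primer.
Primer B's reverse complement is CTTAAACGGC, matching the top strand at positions 90–99; it acts as a reverse primer.
The 3' ends face each other across positions 19–99, giving an 81 bp product.

Yes — an 81 bp product.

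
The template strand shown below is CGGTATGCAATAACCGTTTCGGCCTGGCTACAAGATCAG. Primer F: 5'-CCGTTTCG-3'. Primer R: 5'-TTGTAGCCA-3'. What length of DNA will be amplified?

The forward primer matches the template at positions 14–21.
Taking the reverse complement of TTGTAGCCA gives TGGCTACAA, found at positions 25–33 on the template; the primer anneals here to the top strand with its 3' end pointing upstream.
The product runs from position 14 to position 33, so its length is 33 − 14 + 1 = 20 bp.

20 bp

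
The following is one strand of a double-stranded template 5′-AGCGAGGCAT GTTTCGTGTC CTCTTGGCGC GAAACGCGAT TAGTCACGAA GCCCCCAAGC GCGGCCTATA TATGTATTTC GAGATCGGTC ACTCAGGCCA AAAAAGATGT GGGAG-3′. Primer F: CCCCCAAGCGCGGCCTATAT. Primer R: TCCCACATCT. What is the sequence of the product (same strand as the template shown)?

5'-CCCCCAAGCGCGGCCTATATATGTATTTCGAGATCGGTCACTCAGGCCAAAAAAGATGTGGGA-3'

Forward primer CCCCCAAGCGCGGCCTATAT is found on the top strand at positions 52–71.
Reverse complement of the reverse primer: AGATGTGGGA. This occurs on the top strand at positions 105–114.
The product is the template from position 52 through 114 (63 bp).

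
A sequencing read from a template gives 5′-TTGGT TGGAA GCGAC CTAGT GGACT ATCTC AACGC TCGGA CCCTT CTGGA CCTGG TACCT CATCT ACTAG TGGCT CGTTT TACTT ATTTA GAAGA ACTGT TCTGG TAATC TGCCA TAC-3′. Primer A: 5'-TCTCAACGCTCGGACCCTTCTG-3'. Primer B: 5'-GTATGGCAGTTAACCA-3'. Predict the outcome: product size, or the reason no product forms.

Primer B (GTATGGCAGTTAACCA) does not match the top strand, and its reverse complement TGGTTAACTGCCATAC does not match either.
With no annealing site for primer B, no amplification occurs.

No product — primer B has no binding site in the template.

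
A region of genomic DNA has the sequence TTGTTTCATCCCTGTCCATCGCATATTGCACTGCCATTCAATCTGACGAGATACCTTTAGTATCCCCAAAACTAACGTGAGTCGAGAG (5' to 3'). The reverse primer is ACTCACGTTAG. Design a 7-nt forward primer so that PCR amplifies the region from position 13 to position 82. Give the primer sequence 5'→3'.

The reverse primer's reverse complement CTAACGTGAGT matches the template at positions 72–82; the product starts at position 13.
The forward primer is identical to the top strand over positions 13–19: TGTCCAT.

5'-TGTCCAT-3'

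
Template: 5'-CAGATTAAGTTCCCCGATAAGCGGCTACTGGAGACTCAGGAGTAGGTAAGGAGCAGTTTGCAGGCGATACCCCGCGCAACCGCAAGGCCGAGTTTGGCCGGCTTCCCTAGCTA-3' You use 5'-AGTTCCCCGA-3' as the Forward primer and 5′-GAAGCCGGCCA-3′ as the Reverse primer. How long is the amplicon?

98 bp

Forward primer AGTTCCCCGA is found on the top strand at positions 8–17.
The reverse primer's reverse complement is TGGCCGGCTTC, which matches the template at positions 95–105.
Product length = (reverse-primer end) − (forward-primer start) + 1 = 105 − 8 + 1 = 98 bp.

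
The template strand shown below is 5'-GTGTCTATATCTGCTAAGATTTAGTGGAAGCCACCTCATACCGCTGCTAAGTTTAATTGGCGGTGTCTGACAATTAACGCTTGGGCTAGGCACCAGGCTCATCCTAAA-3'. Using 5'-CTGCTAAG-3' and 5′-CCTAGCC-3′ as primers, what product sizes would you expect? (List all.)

80 bp, 47 bp

The forward primer CTGCTAAG matches the top strand at positions 11–18, 44–51.
The reverse primer's reverse complement is GGCTAGG, matching at positions 84–90.
Each forward site pairs with the reverse site to give a product ending at position 90: sizes 80, 47 bp.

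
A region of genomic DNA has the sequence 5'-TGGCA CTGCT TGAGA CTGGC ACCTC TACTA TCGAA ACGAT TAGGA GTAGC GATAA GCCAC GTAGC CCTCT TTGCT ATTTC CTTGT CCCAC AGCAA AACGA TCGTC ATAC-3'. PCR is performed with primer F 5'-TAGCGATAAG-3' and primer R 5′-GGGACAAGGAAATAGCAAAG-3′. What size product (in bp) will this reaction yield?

42 bp

Scanning the template, TAGCGATAAG occurs at positions 47–56; this primer anneals to the bottom strand there with its 3' end pointing downstream.
Reverse complement of the reverse primer: CTTTGCTATTTCCTTGTCCC. This occurs on the top strand at positions 69–88.
Product length = (reverse-primer end) − (forward-primer start) + 1 = 88 − 47 + 1 = 42 bp.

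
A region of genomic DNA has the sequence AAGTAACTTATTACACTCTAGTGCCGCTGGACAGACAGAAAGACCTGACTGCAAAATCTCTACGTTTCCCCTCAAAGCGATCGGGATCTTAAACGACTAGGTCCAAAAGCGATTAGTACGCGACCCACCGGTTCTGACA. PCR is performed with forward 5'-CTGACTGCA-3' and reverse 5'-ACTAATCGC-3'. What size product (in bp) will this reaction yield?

Scanning the template, CTGACTGCA occurs at positions 45–53; this primer anneals to the bottom strand there with its 3' end pointing downstream.
The reverse primer's reverse complement is GCGATTAGT, which matches the template at positions 109–117.
Amplicon spans positions 45–117: 73 bp.

73 bp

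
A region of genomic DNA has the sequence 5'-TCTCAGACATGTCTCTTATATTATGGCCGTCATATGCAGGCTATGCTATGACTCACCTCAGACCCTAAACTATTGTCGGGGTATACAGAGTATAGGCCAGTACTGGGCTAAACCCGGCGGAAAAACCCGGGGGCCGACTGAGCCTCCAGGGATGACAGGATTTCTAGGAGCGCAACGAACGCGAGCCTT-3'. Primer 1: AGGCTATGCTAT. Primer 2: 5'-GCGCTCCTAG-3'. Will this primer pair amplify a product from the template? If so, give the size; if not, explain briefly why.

Primer 1 (AGGCTATGCTAT) matches the top strand at positions 38–49; it acts as a forward primer.
Primer 2's reverse complement is CTAGGAGCGC, matching the top strand at positions 164–173; it acts as a reverse primer.
The 3' ends face each other across positions 38–173, giving a 136 bp product.

Yes — a 136 bp product.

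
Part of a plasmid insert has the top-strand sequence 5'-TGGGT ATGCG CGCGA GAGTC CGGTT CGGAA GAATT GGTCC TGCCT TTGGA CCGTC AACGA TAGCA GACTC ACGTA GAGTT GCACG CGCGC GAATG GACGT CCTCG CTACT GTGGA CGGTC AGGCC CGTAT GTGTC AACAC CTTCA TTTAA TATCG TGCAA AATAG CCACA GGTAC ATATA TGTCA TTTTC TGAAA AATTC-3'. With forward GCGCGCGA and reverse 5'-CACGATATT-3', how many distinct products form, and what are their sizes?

Two products: 150 bp, 73 bp

The forward primer GCGCGCGA matches the top strand at positions 8–15, 85–92.
The reverse primer's reverse complement is AATATCGTG, matching at positions 149–157.
Each forward site pairs with the reverse site to give a product ending at position 157: sizes 150, 73 bp.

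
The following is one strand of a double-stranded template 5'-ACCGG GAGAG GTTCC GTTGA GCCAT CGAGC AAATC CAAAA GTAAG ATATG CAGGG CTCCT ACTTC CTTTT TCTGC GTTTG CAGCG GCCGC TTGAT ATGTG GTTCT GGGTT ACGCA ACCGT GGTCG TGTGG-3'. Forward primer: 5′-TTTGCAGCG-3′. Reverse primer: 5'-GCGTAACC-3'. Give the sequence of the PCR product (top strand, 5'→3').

Scanning the template, TTTGCAGCG occurs at positions 77–85; this primer anneals to the bottom strand there with its 3' end pointing downstream.
The reverse primer's reverse complement is GGTTACGC, which matches the template at positions 107–114.
The product is the template from position 77 through 114 (38 bp).

5'-TTTGCAGCGGCCGCTTGATATGTGGTTCTGGGTTACGC-3'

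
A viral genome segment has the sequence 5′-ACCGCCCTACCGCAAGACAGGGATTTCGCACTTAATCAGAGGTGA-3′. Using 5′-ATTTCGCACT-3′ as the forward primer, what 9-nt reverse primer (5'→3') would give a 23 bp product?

The forward primer binds at positions 23–32, so a 23 bp product ends at position 23 + 23 − 1 = 45.
The reverse primer anneals to the top strand over positions 37–45, i.e. to CAGAGGTGA.
Its sequence written 5'→3' is the reverse complement: TCACCTCTG.

5'-TCACCTCTG-3'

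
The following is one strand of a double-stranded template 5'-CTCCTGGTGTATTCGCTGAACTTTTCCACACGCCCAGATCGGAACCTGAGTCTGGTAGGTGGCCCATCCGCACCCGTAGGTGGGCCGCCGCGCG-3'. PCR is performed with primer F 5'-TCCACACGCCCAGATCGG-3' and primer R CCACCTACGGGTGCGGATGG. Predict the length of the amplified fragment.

The forward primer matches the template at positions 25–42.
The reverse primer's reverse complement is CCATCCGCACCCGTAGGTGG, which matches the template at positions 64–83.
The product runs from position 25 to position 83, so its length is 83 − 25 + 1 = 59 bp.

59 bp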